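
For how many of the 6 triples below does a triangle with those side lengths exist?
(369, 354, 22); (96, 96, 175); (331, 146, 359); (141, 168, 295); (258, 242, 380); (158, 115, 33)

(22,354,369): 22+354 > 369 → valid
(96,96,175): 96+96 > 175 → valid
(146,331,359): 146+331 > 359 → valid
(141,168,295): 141+168 > 295 → valid
(242,258,380): 242+258 > 380 → valid
(33,115,158): 33+115 ≤ 158 → not valid
5 of the 6 triples form a triangle.

5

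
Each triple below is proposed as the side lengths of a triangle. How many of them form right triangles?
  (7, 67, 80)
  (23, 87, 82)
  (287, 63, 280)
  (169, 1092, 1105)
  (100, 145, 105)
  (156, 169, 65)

4

(7,67,80): 7+67 ≤ 80, not a triangle
(23,87,82): 23²+82² = 7253 < 7569 = 87² → obtuse
(287,63,280): 63²+280² = 82369 = 287² → right
(169,1092,1105): 169²+1092² = 1221025 = 1105² → right
(100,145,105): 100²+105² = 21025 = 145² → right
(156,169,65): 65²+156² = 28561 = 169² → right
4 of the 6 are right.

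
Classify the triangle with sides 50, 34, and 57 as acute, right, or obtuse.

acute

Compare the square of the longest side to the sum of squares of the other two: 34² + 50² = 3656 > 3249 = 57².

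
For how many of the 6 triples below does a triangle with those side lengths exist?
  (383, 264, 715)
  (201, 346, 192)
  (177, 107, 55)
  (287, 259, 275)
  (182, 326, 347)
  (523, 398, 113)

3

(264,383,715): 264+383 ≤ 715 → not valid
(192,201,346): 192+201 > 346 → valid
(55,107,177): 55+107 ≤ 177 → not valid
(259,275,287): 259+275 > 287 → valid
(182,326,347): 182+326 > 347 → valid
(113,398,523): 113+398 ≤ 523 → not valid
3 of the 6 triples form a triangle.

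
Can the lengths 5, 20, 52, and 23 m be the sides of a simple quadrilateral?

For a quadrilateral, each side must be shorter than the sum of the others.
Here the longest side is 52, but the remaining 3 sides sum to only 48.

No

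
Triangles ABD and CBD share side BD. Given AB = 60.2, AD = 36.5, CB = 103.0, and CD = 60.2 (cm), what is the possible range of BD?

From triangle ABD: |60.2 − 36.5| < BD < 60.2 + 36.5, i.e. 23.7 < BD < 96.7.
From triangle CBD: 42.8 < BD < 163.2.
Both must hold, so BD lies in the intersection.

42.8 < BD < 96.7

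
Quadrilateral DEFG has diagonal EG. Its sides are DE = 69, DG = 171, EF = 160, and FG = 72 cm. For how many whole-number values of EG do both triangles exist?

129

From triangle DEG: 102 < EG < 240.
From triangle FEG: 88 < EG < 232.
Intersection: 102 < EG < 232, so integers 103 through 231: 129 values.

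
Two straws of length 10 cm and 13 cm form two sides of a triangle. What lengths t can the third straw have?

3 < t < 23 (cm)

By the triangle inequality, t must be less than 10 + 13 = 23 and greater than |10 − 13| = 3.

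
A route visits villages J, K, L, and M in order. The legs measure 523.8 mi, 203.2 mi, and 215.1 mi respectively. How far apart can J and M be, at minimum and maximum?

105.5 ≤ JM ≤ 942.1 mi

The maximum is all hops collinear in one direction: 523.8 + 203.2 + 215.1 = 942.1.
The longest hop is 523.8; the others sum to 418.3. Folding the others back against it leaves at least 523.8 − 418.3 = 105.5.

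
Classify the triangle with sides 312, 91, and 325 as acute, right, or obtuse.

Compare the square of the longest side to the sum of squares of the other two: 91² + 312² = 105625 = 325².

right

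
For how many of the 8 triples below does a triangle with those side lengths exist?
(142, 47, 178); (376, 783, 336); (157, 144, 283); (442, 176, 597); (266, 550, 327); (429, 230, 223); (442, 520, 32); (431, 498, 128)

(47,142,178): 47+142 > 178 → valid
(336,376,783): 336+376 ≤ 783 → not valid
(144,157,283): 144+157 > 283 → valid
(176,442,597): 176+442 > 597 → valid
(266,327,550): 266+327 > 550 → valid
(223,230,429): 223+230 > 429 → valid
(32,442,520): 32+442 ≤ 520 → not valid
(128,431,498): 128+431 > 498 → valid
6 of the 8 triples form a triangle.

6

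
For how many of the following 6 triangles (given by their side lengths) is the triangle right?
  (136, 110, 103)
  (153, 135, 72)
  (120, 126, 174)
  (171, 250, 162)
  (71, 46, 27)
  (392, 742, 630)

3

(136,110,103): 103²+110² = 22709 > 18496 = 136² → acute
(153,135,72): 72²+135² = 23409 = 153² → right
(120,126,174): 120²+126² = 30276 = 174² → right
(171,250,162): 162²+171² = 55485 < 62500 = 250² → obtuse
(71,46,27): 27²+46² = 2845 < 5041 = 71² → obtuse
(392,742,630): 392²+630² = 550564 = 742² → right
3 of the 6 are right.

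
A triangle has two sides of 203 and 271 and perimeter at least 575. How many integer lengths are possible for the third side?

373

Triangle inequality: 68 < x < 474. Perimeter ≥ 575 gives x ≥ 575 − 203 − 271 = 101.
So 101 ≤ x < 474; integers 101 through 473: 373 values.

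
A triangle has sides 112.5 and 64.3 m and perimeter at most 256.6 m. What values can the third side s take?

Triangle inequality alone gives 48.2 < s < 176.8.
The perimeter condition gives s ≤ 256.6 − 112.5 − 64.3 = 79.8.
Intersecting the two: 48.2 < s ≤ 79.8.

48.2 < s ≤ 79.8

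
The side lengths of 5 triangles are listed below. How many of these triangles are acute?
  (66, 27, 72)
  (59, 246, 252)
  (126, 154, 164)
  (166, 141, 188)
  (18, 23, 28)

(66,27,72): 27²+66² = 5085 < 5184 = 72² → obtuse
(59,246,252): 59²+246² = 63997 > 63504 = 252² → acute
(126,154,164): 126²+154² = 39592 > 26896 = 164² → acute
(166,141,188): 141²+166² = 47437 > 35344 = 188² → acute
(18,23,28): 18²+23² = 853 > 784 = 28² → acute
4 of the 5 are acute.

4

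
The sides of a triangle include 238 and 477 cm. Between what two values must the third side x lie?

By the triangle inequality, x must be less than 238 + 477 = 715 and greater than |238 − 477| = 239.

239 < x < 715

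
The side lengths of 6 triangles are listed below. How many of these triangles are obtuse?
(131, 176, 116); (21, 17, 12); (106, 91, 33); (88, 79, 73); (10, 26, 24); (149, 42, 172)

(131,176,116): 116²+131² = 30617 < 30976 = 176² → obtuse
(21,17,12): 12²+17² = 433 < 441 = 21² → obtuse
(106,91,33): 33²+91² = 9370 < 11236 = 106² → obtuse
(88,79,73): 73²+79² = 11570 > 7744 = 88² → acute
(10,26,24): 10²+24² = 676 = 26² → right
(149,42,172): 42²+149² = 23965 < 29584 = 172² → obtuse
4 of the 6 are obtuse.

4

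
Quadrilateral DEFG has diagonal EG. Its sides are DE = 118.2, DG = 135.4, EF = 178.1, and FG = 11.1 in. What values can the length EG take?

167.0 < EG < 189.2

From triangle DEG: |118.2 − 135.4| < EG < 118.2 + 135.4, i.e. 17.2 < EG < 253.6.
From triangle FEG: 167.0 < EG < 189.2.
Both must hold, so EG lies in the intersection.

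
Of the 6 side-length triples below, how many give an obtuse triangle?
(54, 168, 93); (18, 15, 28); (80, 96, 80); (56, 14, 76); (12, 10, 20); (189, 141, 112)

3

(54,168,93): 54+93 ≤ 168, not a triangle
(18,15,28): 15²+18² = 549 < 784 = 28² → obtuse
(80,96,80): 80²+80² = 12800 > 9216 = 96² → acute
(56,14,76): 14+56 ≤ 76, not a triangle
(12,10,20): 10²+12² = 244 < 400 = 20² → obtuse
(189,141,112): 112²+141² = 32425 < 35721 = 189² → obtuse
3 of the 6 are obtuse.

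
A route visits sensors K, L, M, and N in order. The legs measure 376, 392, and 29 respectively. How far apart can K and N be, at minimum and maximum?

The maximum is all hops collinear in one direction: 376 + 392 + 29 = 797.
The longest hop is 392; the others sum to 405. Since 392 ≤ 405, the path can fold back on itself completely, so the minimum distance is 0.

0 ≤ KN ≤ 797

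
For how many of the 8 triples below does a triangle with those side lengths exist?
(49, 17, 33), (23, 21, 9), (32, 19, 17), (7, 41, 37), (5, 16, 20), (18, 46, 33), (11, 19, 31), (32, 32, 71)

6

(17,33,49): 17+33 > 49 → valid
(9,21,23): 9+21 > 23 → valid
(17,19,32): 17+19 > 32 → valid
(7,37,41): 7+37 > 41 → valid
(5,16,20): 5+16 > 20 → valid
(18,33,46): 18+33 > 46 → valid
(11,19,31): 11+19 ≤ 31 → not valid
(32,32,71): 32+32 ≤ 71 → not valid
6 of the 8 triples form a triangle.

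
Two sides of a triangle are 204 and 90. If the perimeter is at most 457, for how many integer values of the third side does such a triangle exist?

Triangle inequality: 114 < x < 294. Perimeter ≤ 457 gives x ≤ 457 − 204 − 90 = 163.
So 114 < x ≤ 163; integers 115 through 163: 49 values.

49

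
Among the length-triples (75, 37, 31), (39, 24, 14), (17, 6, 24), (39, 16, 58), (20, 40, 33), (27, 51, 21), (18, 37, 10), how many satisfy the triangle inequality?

(31,37,75): 31+37 ≤ 75 → not valid
(14,24,39): 14+24 ≤ 39 → not valid
(6,17,24): 6+17 ≤ 24 → not valid
(16,39,58): 16+39 ≤ 58 → not valid
(20,33,40): 20+33 > 40 → valid
(21,27,51): 21+27 ≤ 51 → not valid
(10,18,37): 10+18 ≤ 37 → not valid
1 of the 7 triples forms a triangle.

1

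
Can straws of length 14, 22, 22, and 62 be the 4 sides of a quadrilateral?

For a quadrilateral, each side must be shorter than the sum of the others.
Here the longest side is 62, but the remaining 3 sides sum to only 58.

No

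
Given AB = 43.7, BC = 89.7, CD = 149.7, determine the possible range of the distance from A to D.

The maximum is all hops collinear in one direction: 43.7 + 89.7 + 149.7 = 283.1.
The longest hop is 149.7; the others sum to 133.4. Folding the others back against it leaves at least 149.7 − 133.4 = 16.3.

16.3 ≤ AD ≤ 283.1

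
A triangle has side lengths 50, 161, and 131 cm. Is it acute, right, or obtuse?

Compare the square of the longest side to the sum of squares of the other two: 50² + 131² = 19661 < 25921 = 161².

obtuse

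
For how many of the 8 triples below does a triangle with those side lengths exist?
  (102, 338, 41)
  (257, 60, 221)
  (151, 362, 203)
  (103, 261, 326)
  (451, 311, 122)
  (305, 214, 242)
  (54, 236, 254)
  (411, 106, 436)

5

(41,102,338): 41+102 ≤ 338 → not valid
(60,221,257): 60+221 > 257 → valid
(151,203,362): 151+203 ≤ 362 → not valid
(103,261,326): 103+261 > 326 → valid
(122,311,451): 122+311 ≤ 451 → not valid
(214,242,305): 214+242 > 305 → valid
(54,236,254): 54+236 > 254 → valid
(106,411,436): 106+411 > 436 → valid
5 of the 8 triples form a triangle.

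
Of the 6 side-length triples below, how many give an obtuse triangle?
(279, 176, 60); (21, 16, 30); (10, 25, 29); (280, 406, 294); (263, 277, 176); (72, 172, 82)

2

(279,176,60): 60+176 ≤ 279, not a triangle
(21,16,30): 16²+21² = 697 < 900 = 30² → obtuse
(10,25,29): 10²+25² = 725 < 841 = 29² → obtuse
(280,406,294): 280²+294² = 164836 = 406² → right
(263,277,176): 176²+263² = 100145 > 76729 = 277² → acute
(72,172,82): 72+82 ≤ 172, not a triangle
2 of the 6 are obtuse.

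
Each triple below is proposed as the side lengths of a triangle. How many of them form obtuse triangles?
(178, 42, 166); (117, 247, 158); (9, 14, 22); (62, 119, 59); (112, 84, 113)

(178,42,166): 42²+166² = 29320 < 31684 = 178² → obtuse
(117,247,158): 117²+158² = 38653 < 61009 = 247² → obtuse
(9,14,22): 9²+14² = 277 < 484 = 22² → obtuse
(62,119,59): 59²+62² = 7325 < 14161 = 119² → obtuse
(112,84,113): 84²+112² = 19600 > 12769 = 113² → acute
4 of the 5 are obtuse.

4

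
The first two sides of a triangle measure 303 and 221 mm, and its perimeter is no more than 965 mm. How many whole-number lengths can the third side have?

359

Triangle inequality: 82 < x < 524. Perimeter ≤ 965 gives x ≤ 965 − 303 − 221 = 441.
So 82 < x ≤ 441; integers 83 through 441: 359 values.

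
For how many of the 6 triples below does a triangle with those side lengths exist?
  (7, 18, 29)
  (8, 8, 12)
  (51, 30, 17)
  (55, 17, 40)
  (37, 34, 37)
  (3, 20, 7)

3

(7,18,29): 7+18 ≤ 29 → not valid
(8,8,12): 8+8 > 12 → valid
(17,30,51): 17+30 ≤ 51 → not valid
(17,40,55): 17+40 > 55 → valid
(34,37,37): 34+37 > 37 → valid
(3,7,20): 3+7 ≤ 20 → not valid
3 of the 6 triples form a triangle.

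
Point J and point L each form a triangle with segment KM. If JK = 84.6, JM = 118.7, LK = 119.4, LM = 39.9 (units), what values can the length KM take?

79.5 < KM < 159.3

From triangle JKM: |84.6 − 118.7| < KM < 84.6 + 118.7, i.e. 34.1 < KM < 203.3.
From triangle LKM: 79.5 < KM < 159.3.
Both must hold, so KM lies in the intersection.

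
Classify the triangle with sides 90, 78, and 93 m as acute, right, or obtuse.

Compare the square of the longest side to the sum of squares of the other two: 78² + 90² = 14184 > 8649 = 93².

acute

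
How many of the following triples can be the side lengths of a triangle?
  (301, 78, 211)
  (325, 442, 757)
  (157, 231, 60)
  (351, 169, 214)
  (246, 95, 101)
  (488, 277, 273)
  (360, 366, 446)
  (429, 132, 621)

4

(78,211,301): 78+211 ≤ 301 → not valid
(325,442,757): 325+442 > 757 → valid
(60,157,231): 60+157 ≤ 231 → not valid
(169,214,351): 169+214 > 351 → valid
(95,101,246): 95+101 ≤ 246 → not valid
(273,277,488): 273+277 > 488 → valid
(360,366,446): 360+366 > 446 → valid
(132,429,621): 132+429 ≤ 621 → not valid
4 of the 8 triples form a triangle.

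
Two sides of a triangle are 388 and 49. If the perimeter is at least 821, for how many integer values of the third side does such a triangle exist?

Triangle inequality: 339 < x < 437. Perimeter ≥ 821 gives x ≥ 821 − 388 − 49 = 384.
So 384 ≤ x < 437; integers 384 through 436: 53 values.

53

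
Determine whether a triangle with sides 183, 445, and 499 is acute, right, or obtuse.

Compare the square of the longest side to the sum of squares of the other two: 183² + 445² = 231514 < 249001 = 499².

obtuse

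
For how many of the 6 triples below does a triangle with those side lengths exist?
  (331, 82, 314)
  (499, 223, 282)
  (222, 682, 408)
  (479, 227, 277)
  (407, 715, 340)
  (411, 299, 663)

(82,314,331): 82+314 > 331 → valid
(223,282,499): 223+282 > 499 → valid
(222,408,682): 222+408 ≤ 682 → not valid
(227,277,479): 227+277 > 479 → valid
(340,407,715): 340+407 > 715 → valid
(299,411,663): 299+411 > 663 → valid
5 of the 6 triples form a triangle.

5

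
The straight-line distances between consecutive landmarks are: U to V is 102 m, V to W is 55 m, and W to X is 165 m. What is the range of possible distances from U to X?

The maximum is all hops collinear in one direction: 102 + 55 + 165 = 322.
The longest hop is 165; the others sum to 157. Folding the others back against it leaves at least 165 − 157 = 8.

8 ≤ UX ≤ 322 m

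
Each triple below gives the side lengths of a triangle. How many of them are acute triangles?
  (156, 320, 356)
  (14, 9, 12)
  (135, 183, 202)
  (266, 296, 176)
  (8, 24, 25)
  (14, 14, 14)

(156,320,356): 156²+320² = 126736 = 356² → right
(14,9,12): 9²+12² = 225 > 196 = 14² → acute
(135,183,202): 135²+183² = 51714 > 40804 = 202² → acute
(266,296,176): 176²+266² = 101732 > 87616 = 296² → acute
(8,24,25): 8²+24² = 640 > 625 = 25² → acute
(14,14,14): 14²+14² = 392 > 196 = 14² → acute
5 of the 6 are acute.

5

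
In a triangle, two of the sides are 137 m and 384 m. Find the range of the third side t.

247 < t < 521 (m)

By the triangle inequality, t must be less than 137 + 384 = 521 and greater than |137 − 384| = 247.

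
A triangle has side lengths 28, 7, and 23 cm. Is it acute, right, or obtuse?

obtuse

Compare the square of the longest side to the sum of squares of the other two: 7² + 23² = 578 < 784 = 28².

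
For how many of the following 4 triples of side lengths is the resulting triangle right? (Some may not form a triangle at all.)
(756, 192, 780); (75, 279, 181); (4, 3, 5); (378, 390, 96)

(756,192,780): 192²+756² = 608400 = 780² → right
(75,279,181): 75+181 ≤ 279, not a triangle
(4,3,5): 3²+4² = 25 = 5² → right
(378,390,96): 96²+378² = 152100 = 390² → right
3 of the 4 are right.

3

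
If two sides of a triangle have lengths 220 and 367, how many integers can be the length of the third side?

The third side lies in the open interval (147, 587).
Integers from 148 to 586 inclusive: 586 − 148 + 1 = 439.

439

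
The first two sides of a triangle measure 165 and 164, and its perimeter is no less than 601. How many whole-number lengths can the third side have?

57

Triangle inequality: 1 < x < 329. Perimeter ≥ 601 gives x ≥ 601 − 165 − 164 = 272.
So 272 ≤ x < 329; integers 272 through 328: 57 values.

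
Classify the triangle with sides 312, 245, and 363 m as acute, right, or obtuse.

acute

Compare the square of the longest side to the sum of squares of the other two: 245² + 312² = 157369 > 131769 = 363².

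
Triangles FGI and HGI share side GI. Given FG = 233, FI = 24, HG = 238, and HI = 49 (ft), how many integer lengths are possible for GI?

From triangle FGI: 209 < GI < 257.
From triangle HGI: 189 < GI < 287.
Intersection: 209 < GI < 257, so integers 210 through 256: 47 values.

47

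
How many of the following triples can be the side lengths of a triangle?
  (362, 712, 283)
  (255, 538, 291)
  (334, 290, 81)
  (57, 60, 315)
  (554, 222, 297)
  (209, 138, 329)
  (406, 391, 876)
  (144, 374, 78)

3

(283,362,712): 283+362 ≤ 712 → not valid
(255,291,538): 255+291 > 538 → valid
(81,290,334): 81+290 > 334 → valid
(57,60,315): 57+60 ≤ 315 → not valid
(222,297,554): 222+297 ≤ 554 → not valid
(138,209,329): 138+209 > 329 → valid
(391,406,876): 391+406 ≤ 876 → not valid
(78,144,374): 78+144 ≤ 374 → not valid
3 of the 8 triples form a triangle.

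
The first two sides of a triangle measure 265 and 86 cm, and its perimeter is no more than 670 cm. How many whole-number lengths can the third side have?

Triangle inequality: 179 < x < 351. Perimeter ≤ 670 gives x ≤ 670 − 265 − 86 = 319.
So 179 < x ≤ 319; integers 180 through 319: 140 values.

140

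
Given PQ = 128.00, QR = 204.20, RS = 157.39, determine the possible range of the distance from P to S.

0 ≤ PS ≤ 489.59

The maximum is all hops collinear in one direction: 128.00 + 204.20 + 157.39 = 489.59.
The longest hop is 204.20; the others sum to 285.39. Since 204.20 ≤ 285.39, the path can fold back on itself completely, so the minimum distance is 0.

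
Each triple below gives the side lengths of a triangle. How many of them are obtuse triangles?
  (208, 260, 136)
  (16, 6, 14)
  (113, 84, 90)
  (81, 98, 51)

(208,260,136): 136²+208² = 61760 < 67600 = 260² → obtuse
(16,6,14): 6²+14² = 232 < 256 = 16² → obtuse
(113,84,90): 84²+90² = 15156 > 12769 = 113² → acute
(81,98,51): 51²+81² = 9162 < 9604 = 98² → obtuse
3 of the 4 are obtuse.

3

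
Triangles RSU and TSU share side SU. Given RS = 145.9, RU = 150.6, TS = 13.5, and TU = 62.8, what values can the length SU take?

From triangle RSU: |145.9 − 150.6| < SU < 145.9 + 150.6, i.e. 4.7 < SU < 296.5.
From triangle TSU: 49.3 < SU < 76.3.
Both must hold, so SU lies in the intersection.

49.3 < SU < 76.3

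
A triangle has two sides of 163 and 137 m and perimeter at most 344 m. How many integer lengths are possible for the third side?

18

Triangle inequality: 26 < x < 300. Perimeter ≤ 344 gives x ≤ 344 − 163 − 137 = 44.
So 26 < x ≤ 44; integers 27 through 44: 18 values.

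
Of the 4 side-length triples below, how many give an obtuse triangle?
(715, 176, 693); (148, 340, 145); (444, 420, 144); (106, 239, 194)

1

(715,176,693): 176²+693² = 511225 = 715² → right
(148,340,145): 145+148 ≤ 340, not a triangle
(444,420,144): 144²+420² = 197136 = 444² → right
(106,239,194): 106²+194² = 48872 < 57121 = 239² → obtuse
1 of the 4 is obtuse.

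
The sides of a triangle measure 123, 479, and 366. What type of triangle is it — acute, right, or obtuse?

obtuse

Compare the square of the longest side to the sum of squares of the other two: 123² + 366² = 149085 < 229441 = 479².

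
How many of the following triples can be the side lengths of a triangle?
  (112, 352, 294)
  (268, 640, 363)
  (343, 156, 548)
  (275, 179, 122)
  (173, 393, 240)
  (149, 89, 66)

(112,294,352): 112+294 > 352 → valid
(268,363,640): 268+363 ≤ 640 → not valid
(156,343,548): 156+343 ≤ 548 → not valid
(122,179,275): 122+179 > 275 → valid
(173,240,393): 173+240 > 393 → valid
(66,89,149): 66+89 > 149 → valid
4 of the 6 triples form a triangle.

4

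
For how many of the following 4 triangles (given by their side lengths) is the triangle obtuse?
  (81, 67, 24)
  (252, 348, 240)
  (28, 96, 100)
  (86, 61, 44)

2

(81,67,24): 24²+67² = 5065 < 6561 = 81² → obtuse
(252,348,240): 240²+252² = 121104 = 348² → right
(28,96,100): 28²+96² = 10000 = 100² → right
(86,61,44): 44²+61² = 5657 < 7396 = 86² → obtuse
2 of the 4 are obtuse.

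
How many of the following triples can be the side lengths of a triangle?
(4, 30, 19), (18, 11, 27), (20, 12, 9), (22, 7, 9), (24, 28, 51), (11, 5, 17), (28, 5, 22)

3

(4,19,30): 4+19 ≤ 30 → not valid
(11,18,27): 11+18 > 27 → valid
(9,12,20): 9+12 > 20 → valid
(7,9,22): 7+9 ≤ 22 → not valid
(24,28,51): 24+28 > 51 → valid
(5,11,17): 5+11 ≤ 17 → not valid
(5,22,28): 5+22 ≤ 28 → not valid
3 of the 7 triples form a triangle.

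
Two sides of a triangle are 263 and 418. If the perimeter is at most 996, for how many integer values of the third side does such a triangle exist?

160

Triangle inequality: 155 < x < 681. Perimeter ≤ 996 gives x ≤ 996 − 263 − 418 = 315.
So 155 < x ≤ 315; integers 156 through 315: 160 values.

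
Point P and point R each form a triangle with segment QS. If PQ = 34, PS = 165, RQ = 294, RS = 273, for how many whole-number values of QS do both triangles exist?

From triangle PQS: 131 < QS < 199.
From triangle RQS: 21 < QS < 567.
Intersection: 131 < QS < 199, so integers 132 through 198: 67 values.

67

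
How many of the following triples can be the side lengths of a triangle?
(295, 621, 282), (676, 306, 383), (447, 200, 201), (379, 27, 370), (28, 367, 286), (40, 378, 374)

3

(282,295,621): 282+295 ≤ 621 → not valid
(306,383,676): 306+383 > 676 → valid
(200,201,447): 200+201 ≤ 447 → not valid
(27,370,379): 27+370 > 379 → valid
(28,286,367): 28+286 ≤ 367 → not valid
(40,374,378): 40+374 > 378 → valid
3 of the 6 triples form a triangle.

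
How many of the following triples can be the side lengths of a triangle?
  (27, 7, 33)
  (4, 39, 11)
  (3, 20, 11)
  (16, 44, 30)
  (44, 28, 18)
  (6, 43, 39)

4

(7,27,33): 7+27 > 33 → valid
(4,11,39): 4+11 ≤ 39 → not valid
(3,11,20): 3+11 ≤ 20 → not valid
(16,30,44): 16+30 > 44 → valid
(18,28,44): 18+28 > 44 → valid
(6,39,43): 6+39 > 43 → valid
4 of the 6 triples form a triangle.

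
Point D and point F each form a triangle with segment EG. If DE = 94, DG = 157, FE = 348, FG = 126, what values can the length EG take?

From triangle DEG: |94 − 157| < EG < 94 + 157, i.e. 63 < EG < 251.
From triangle FEG: 222 < EG < 474.
Both must hold, so EG lies in the intersection.

222 < EG < 251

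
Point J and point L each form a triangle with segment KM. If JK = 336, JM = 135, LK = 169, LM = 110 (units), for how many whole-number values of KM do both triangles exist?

From triangle JKM: 201 < KM < 471.
From triangle LKM: 59 < KM < 279.
Intersection: 201 < KM < 279, so integers 202 through 278: 77 values.

77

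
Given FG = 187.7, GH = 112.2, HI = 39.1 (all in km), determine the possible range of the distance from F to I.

The maximum is all hops collinear in one direction: 187.7 + 112.2 + 39.1 = 339.0.
The longest hop is 187.7; the others sum to 151.3. Folding the others back against it leaves at least 187.7 − 151.3 = 36.4.

36.4 ≤ FI ≤ 339.0 km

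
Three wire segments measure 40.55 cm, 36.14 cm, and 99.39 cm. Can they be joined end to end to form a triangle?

No

The longest side is 99.39, but the other two sum to only 76.69.
76.69 < 99.39, so the triangle inequality fails.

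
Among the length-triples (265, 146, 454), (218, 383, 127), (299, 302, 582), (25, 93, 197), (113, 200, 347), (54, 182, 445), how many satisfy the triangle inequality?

(146,265,454): 146+265 ≤ 454 → not valid
(127,218,383): 127+218 ≤ 383 → not valid
(299,302,582): 299+302 > 582 → valid
(25,93,197): 25+93 ≤ 197 → not valid
(113,200,347): 113+200 ≤ 347 → not valid
(54,182,445): 54+182 ≤ 445 → not valid
1 of the 6 triples forms a triangle.

1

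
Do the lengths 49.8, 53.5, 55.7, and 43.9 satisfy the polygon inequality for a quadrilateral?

Yes

A quadrilateral exists iff every side is shorter than the sum of the others — equivalently, the longest side is less than the sum of the rest.
Longest side 55.7 < 147.2 (sum of the remaining 3), so yes.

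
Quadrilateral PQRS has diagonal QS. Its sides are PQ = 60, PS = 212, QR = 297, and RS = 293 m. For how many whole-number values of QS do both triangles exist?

119

From triangle PQS: 152 < QS < 272.
From triangle RQS: 4 < QS < 590.
Intersection: 152 < QS < 272, so integers 153 through 271: 119 values.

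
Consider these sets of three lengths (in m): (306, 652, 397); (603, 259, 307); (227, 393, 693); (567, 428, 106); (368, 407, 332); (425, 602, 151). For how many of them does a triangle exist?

(306,397,652): 306+397 > 652 → valid
(259,307,603): 259+307 ≤ 603 → not valid
(227,393,693): 227+393 ≤ 693 → not valid
(106,428,567): 106+428 ≤ 567 → not valid
(332,368,407): 332+368 > 407 → valid
(151,425,602): 151+425 ≤ 602 → not valid
2 of the 6 triples form a triangle.

2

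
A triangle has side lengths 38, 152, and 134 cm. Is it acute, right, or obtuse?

Compare the square of the longest side to the sum of squares of the other two: 38² + 134² = 19400 < 23104 = 152².

obtuse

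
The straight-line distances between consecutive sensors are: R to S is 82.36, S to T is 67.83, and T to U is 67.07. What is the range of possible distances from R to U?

0 ≤ RU ≤ 217.26

The maximum is all hops collinear in one direction: 82.36 + 67.83 + 67.07 = 217.26.
The longest hop is 82.36; the others sum to 134.90. Since 82.36 ≤ 134.90, the path can fold back on itself completely, so the minimum distance is 0.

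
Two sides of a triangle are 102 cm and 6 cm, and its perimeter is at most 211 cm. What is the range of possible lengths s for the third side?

96 < s ≤ 103

Triangle inequality alone gives 96 < s < 108.
The perimeter condition gives s ≤ 211 − 102 − 6 = 103.
Intersecting the two: 96 < s ≤ 103.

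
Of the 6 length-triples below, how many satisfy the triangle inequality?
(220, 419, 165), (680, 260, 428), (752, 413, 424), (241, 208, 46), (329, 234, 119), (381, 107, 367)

(165,220,419): 165+220 ≤ 419 → not valid
(260,428,680): 260+428 > 680 → valid
(413,424,752): 413+424 > 752 → valid
(46,208,241): 46+208 > 241 → valid
(119,234,329): 119+234 > 329 → valid
(107,367,381): 107+367 > 381 → valid
5 of the 6 triples form a triangle.

5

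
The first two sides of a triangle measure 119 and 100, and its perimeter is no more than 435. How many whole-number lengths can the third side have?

197

Triangle inequality: 19 < x < 219. Perimeter ≤ 435 gives x ≤ 435 − 119 − 100 = 216.
So 19 < x ≤ 216; integers 20 through 216: 197 values.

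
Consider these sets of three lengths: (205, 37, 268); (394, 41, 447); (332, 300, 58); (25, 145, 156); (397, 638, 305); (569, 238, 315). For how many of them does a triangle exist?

3

(37,205,268): 37+205 ≤ 268 → not valid
(41,394,447): 41+394 ≤ 447 → not valid
(58,300,332): 58+300 > 332 → valid
(25,145,156): 25+145 > 156 → valid
(305,397,638): 305+397 > 638 → valid
(238,315,569): 238+315 ≤ 569 → not valid
3 of the 6 triples form a triangle.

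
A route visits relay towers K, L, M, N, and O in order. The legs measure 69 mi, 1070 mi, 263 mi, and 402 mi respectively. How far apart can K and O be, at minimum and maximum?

The maximum is all hops collinear in one direction: 69 + 1070 + 263 + 402 = 1804.
The longest hop is 1070; the others sum to 734. Folding the others back against it leaves at least 1070 − 734 = 336.

336 ≤ KO ≤ 1804 mi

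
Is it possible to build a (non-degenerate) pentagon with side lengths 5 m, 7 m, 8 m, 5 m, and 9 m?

A pentagon exists iff every side is shorter than the sum of the others — equivalently, the longest side is less than the sum of the rest.
Longest side 9 < 25 (sum of the remaining 4), so yes.

Yes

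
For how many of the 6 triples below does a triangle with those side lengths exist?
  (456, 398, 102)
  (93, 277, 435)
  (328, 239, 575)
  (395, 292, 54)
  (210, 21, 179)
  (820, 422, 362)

1

(102,398,456): 102+398 > 456 → valid
(93,277,435): 93+277 ≤ 435 → not valid
(239,328,575): 239+328 ≤ 575 → not valid
(54,292,395): 54+292 ≤ 395 → not valid
(21,179,210): 21+179 ≤ 210 → not valid
(362,422,820): 362+422 ≤ 820 → not valid
1 of the 6 triples forms a triangle.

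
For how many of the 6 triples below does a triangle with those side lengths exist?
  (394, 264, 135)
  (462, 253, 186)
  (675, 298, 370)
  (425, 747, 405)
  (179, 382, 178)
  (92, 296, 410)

(135,264,394): 135+264 > 394 → valid
(186,253,462): 186+253 ≤ 462 → not valid
(298,370,675): 298+370 ≤ 675 → not valid
(405,425,747): 405+425 > 747 → valid
(178,179,382): 178+179 ≤ 382 → not valid
(92,296,410): 92+296 ≤ 410 → not valid
2 of the 6 triples form a triangle.

2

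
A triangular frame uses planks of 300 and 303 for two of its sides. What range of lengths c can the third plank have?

By the triangle inequality, c must be less than 300 + 303 = 603 and greater than |300 − 303| = 3.

3 < c < 603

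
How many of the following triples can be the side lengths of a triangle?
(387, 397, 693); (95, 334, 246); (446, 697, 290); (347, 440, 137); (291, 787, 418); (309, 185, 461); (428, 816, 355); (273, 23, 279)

(387,397,693): 387+397 > 693 → valid
(95,246,334): 95+246 > 334 → valid
(290,446,697): 290+446 > 697 → valid
(137,347,440): 137+347 > 440 → valid
(291,418,787): 291+418 ≤ 787 → not valid
(185,309,461): 185+309 > 461 → valid
(355,428,816): 355+428 ≤ 816 → not valid
(23,273,279): 23+273 > 279 → valid
6 of the 8 triples form a triangle.

6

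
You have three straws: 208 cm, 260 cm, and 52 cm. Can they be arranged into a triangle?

The two shorter sides sum to 260, exactly equal to the longest side 260.
That gives only a degenerate (flat) triangle — the inequality must be strict.

No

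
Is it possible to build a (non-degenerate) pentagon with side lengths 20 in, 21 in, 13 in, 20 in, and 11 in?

Yes

A pentagon exists iff every side is shorter than the sum of the others — equivalently, the longest side is less than the sum of the rest.
Longest side 21 < 64 (sum of the remaining 4), so yes.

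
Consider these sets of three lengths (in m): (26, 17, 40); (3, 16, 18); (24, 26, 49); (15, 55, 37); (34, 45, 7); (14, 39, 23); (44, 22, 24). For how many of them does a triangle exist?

4

(17,26,40): 17+26 > 40 → valid
(3,16,18): 3+16 > 18 → valid
(24,26,49): 24+26 > 49 → valid
(15,37,55): 15+37 ≤ 55 → not valid
(7,34,45): 7+34 ≤ 45 → not valid
(14,23,39): 14+23 ≤ 39 → not valid
(22,24,44): 22+24 > 44 → valid
4 of the 7 triples form a triangle.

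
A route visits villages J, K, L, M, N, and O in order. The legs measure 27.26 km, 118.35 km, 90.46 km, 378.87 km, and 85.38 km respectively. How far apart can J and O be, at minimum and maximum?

The maximum is all hops collinear in one direction: 27.26 + 118.35 + 90.46 + 378.87 + 85.38 = 700.32.
The longest hop is 378.87; the others sum to 321.45. Folding the others back against it leaves at least 378.87 − 321.45 = 57.42.

57.42 ≤ JO ≤ 700.32 km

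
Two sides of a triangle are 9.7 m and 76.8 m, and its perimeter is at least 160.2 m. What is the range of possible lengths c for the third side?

73.7 ≤ c < 86.5

Triangle inequality alone gives 67.1 < c < 86.5.
The perimeter condition gives c ≥ 160.2 − 9.7 − 76.8 = 73.7.
Intersecting the two: 73.7 ≤ c < 86.5.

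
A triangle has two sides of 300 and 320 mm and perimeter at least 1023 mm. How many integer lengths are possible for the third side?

Triangle inequality: 20 < x < 620. Perimeter ≥ 1023 gives x ≥ 1023 − 300 − 320 = 403.
So 403 ≤ x < 620; integers 403 through 619: 217 values.

217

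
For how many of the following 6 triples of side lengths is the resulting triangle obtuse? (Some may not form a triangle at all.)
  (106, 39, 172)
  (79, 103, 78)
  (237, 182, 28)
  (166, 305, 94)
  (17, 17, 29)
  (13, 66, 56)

(106,39,172): 39+106 ≤ 172, not a triangle
(79,103,78): 78²+79² = 12325 > 10609 = 103² → acute
(237,182,28): 28+182 ≤ 237, not a triangle
(166,305,94): 94+166 ≤ 305, not a triangle
(17,17,29): 17²+17² = 578 < 841 = 29² → obtuse
(13,66,56): 13²+56² = 3305 < 4356 = 66² → obtuse
2 of the 6 are obtuse.

2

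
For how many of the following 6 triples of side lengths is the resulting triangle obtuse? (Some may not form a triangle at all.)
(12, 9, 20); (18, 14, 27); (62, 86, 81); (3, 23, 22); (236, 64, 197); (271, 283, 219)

4

(12,9,20): 9²+12² = 225 < 400 = 20² → obtuse
(18,14,27): 14²+18² = 520 < 729 = 27² → obtuse
(62,86,81): 62²+81² = 10405 > 7396 = 86² → acute
(3,23,22): 3²+22² = 493 < 529 = 23² → obtuse
(236,64,197): 64²+197² = 42905 < 55696 = 236² → obtuse
(271,283,219): 219²+271² = 121402 > 80089 = 283² → acute
4 of the 6 are obtuse.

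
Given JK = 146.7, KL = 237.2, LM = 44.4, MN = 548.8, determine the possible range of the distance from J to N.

The maximum is all hops collinear in one direction: 146.7 + 237.2 + 44.4 + 548.8 = 977.1.
The longest hop is 548.8; the others sum to 428.3. Folding the others back against it leaves at least 548.8 − 428.3 = 120.5.

120.5 ≤ JN ≤ 977.1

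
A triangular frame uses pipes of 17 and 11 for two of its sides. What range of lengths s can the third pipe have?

By the triangle inequality, s must be less than 17 + 11 = 28 and greater than |17 − 11| = 6.

6 < s < 28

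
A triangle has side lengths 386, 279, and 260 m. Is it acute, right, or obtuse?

obtuse

Compare the square of the longest side to the sum of squares of the other two: 260² + 279² = 145441 < 148996 = 386².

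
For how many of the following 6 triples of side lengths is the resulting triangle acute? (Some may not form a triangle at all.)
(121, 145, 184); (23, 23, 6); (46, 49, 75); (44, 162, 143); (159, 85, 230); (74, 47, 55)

(121,145,184): 121²+145² = 35666 > 33856 = 184² → acute
(23,23,6): 6²+23² = 565 > 529 = 23² → acute
(46,49,75): 46²+49² = 4517 < 5625 = 75² → obtuse
(44,162,143): 44²+143² = 22385 < 26244 = 162² → obtuse
(159,85,230): 85²+159² = 32506 < 52900 = 230² → obtuse
(74,47,55): 47²+55² = 5234 < 5476 = 74² → obtuse
2 of the 6 are acute.

2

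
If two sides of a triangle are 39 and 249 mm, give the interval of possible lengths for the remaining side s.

By the triangle inequality, s must be less than 39 + 249 = 288 and greater than |39 − 249| = 210.

210 < s < 288 (mm)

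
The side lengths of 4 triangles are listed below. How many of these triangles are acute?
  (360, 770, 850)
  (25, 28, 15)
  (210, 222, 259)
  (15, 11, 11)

(360,770,850): 360²+770² = 722500 = 850² → right
(25,28,15): 15²+25² = 850 > 784 = 28² → acute
(210,222,259): 210²+222² = 93384 > 67081 = 259² → acute
(15,11,11): 11²+11² = 242 > 225 = 15² → acute
3 of the 4 are acute.

3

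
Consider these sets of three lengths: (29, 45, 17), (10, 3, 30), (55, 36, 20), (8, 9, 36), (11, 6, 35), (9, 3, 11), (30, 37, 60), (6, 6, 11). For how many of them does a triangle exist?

(17,29,45): 17+29 > 45 → valid
(3,10,30): 3+10 ≤ 30 → not valid
(20,36,55): 20+36 > 55 → valid
(8,9,36): 8+9 ≤ 36 → not valid
(6,11,35): 6+11 ≤ 35 → not valid
(3,9,11): 3+9 > 11 → valid
(30,37,60): 30+37 > 60 → valid
(6,6,11): 6+6 > 11 → valid
5 of the 8 triples form a triangle.

5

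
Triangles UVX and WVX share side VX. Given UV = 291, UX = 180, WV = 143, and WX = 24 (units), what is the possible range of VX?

119 < VX < 167

From triangle UVX: |291 − 180| < VX < 291 + 180, i.e. 111 < VX < 471.
From triangle WVX: 119 < VX < 167.
Both must hold, so VX lies in the intersection.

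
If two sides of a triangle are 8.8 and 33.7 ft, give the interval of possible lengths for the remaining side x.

By the triangle inequality, x must be less than 8.8 + 33.7 = 42.5 and greater than |8.8 − 33.7| = 24.9.

24.9 < x < 42.5 (ft)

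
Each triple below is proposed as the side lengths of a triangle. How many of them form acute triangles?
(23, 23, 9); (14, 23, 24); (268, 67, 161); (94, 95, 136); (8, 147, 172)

(23,23,9): 9²+23² = 610 > 529 = 23² → acute
(14,23,24): 14²+23² = 725 > 576 = 24² → acute
(268,67,161): 67+161 ≤ 268, not a triangle
(94,95,136): 94²+95² = 17861 < 18496 = 136² → obtuse
(8,147,172): 8+147 ≤ 172, not a triangle
2 of the 5 are acute.

2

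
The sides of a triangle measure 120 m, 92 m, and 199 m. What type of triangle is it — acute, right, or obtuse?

obtuse

Compare the square of the longest side to the sum of squares of the other two: 92² + 120² = 22864 < 39601 = 199².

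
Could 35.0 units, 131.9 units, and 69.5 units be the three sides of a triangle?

The longest side is 131.9, but the other two sum to only 104.5.
104.5 < 131.9, so the triangle inequality fails.

No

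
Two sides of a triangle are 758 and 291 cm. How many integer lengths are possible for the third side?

581

The third side lies in the open interval (467, 1049).
Integers from 468 to 1048 inclusive: 1048 − 468 + 1 = 581.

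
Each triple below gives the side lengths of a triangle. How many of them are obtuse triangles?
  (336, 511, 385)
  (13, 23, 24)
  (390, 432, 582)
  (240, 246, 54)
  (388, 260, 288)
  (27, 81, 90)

1

(336,511,385): 336²+385² = 261121 = 511² → right
(13,23,24): 13²+23² = 698 > 576 = 24² → acute
(390,432,582): 390²+432² = 338724 = 582² → right
(240,246,54): 54²+240² = 60516 = 246² → right
(388,260,288): 260²+288² = 150544 = 388² → right
(27,81,90): 27²+81² = 7290 < 8100 = 90² → obtuse
1 of the 6 is obtuse.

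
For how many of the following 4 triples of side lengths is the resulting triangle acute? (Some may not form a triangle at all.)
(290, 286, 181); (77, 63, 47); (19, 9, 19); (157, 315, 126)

(290,286,181): 181²+286² = 114557 > 84100 = 290² → acute
(77,63,47): 47²+63² = 6178 > 5929 = 77² → acute
(19,9,19): 9²+19² = 442 > 361 = 19² → acute
(157,315,126): 126+157 ≤ 315, not a triangle
3 of the 4 are acute.

3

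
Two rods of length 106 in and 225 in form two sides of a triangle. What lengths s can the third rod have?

119 < s < 331 (in)

By the triangle inequality, s must be less than 106 + 225 = 331 and greater than |106 − 225| = 119.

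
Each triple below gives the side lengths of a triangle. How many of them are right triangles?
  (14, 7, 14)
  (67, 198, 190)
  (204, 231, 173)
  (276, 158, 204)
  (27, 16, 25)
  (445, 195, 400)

(14,7,14): 7²+14² = 245 > 196 = 14² → acute
(67,198,190): 67²+190² = 40589 > 39204 = 198² → acute
(204,231,173): 173²+204² = 71545 > 53361 = 231² → acute
(276,158,204): 158²+204² = 66580 < 76176 = 276² → obtuse
(27,16,25): 16²+25² = 881 > 729 = 27² → acute
(445,195,400): 195²+400² = 198025 = 445² → right
1 of the 6 is right.

1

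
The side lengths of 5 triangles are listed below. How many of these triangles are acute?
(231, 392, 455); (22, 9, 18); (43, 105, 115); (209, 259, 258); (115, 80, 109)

(231,392,455): 231²+392² = 207025 = 455² → right
(22,9,18): 9²+18² = 405 < 484 = 22² → obtuse
(43,105,115): 43²+105² = 12874 < 13225 = 115² → obtuse
(209,259,258): 209²+258² = 110245 > 67081 = 259² → acute
(115,80,109): 80²+109² = 18281 > 13225 = 115² → acute
2 of the 5 are acute.

2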